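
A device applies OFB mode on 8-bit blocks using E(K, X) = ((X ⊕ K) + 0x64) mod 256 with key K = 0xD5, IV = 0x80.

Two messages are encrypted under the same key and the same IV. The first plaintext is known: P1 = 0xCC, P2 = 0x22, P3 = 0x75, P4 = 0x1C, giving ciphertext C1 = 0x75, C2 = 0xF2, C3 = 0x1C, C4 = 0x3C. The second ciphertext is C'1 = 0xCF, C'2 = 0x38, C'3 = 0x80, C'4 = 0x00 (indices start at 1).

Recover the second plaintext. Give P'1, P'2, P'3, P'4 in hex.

In OFB with a reused IV, both messages share the same keystream S_i, so C_i ⊕ C'_i = P_i ⊕ P'_i and thus P'_i = P_i ⊕ C_i ⊕ C'_i.
P'1: 0xCC ⊕ 0x75 ⊕ 0xCF = 0x76.
P'2: 0x22 ⊕ 0xF2 ⊕ 0x38 = 0xE8.
P'3: 0x75 ⊕ 0x1C ⊕ 0x80 = 0xE9.
P'4: 0x1C ⊕ 0x3C ⊕ 0x00 = 0x20.

P'1 = 0x76, P'2 = 0xE8, P'3 = 0xE9, P'4 = 0x20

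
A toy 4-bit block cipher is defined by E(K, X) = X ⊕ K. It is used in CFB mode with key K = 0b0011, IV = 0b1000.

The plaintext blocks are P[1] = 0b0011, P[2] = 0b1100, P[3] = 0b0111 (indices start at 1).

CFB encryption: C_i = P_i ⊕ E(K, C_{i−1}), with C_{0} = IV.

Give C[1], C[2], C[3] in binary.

C[1] = 0b1000, C[2] = 0b0111, C[3] = 0b0011

C[1]: E(K, 0b1000) = 0b1011; 0b0011 ⊕ 0b1011 = 0b1000.
C[2]: E(K, 0b1000) = 0b1011; 0b1100 ⊕ 0b1011 = 0b0111.
C[3]: E(K, 0b0111) = 0b0100; 0b0111 ⊕ 0b0100 = 0b0011.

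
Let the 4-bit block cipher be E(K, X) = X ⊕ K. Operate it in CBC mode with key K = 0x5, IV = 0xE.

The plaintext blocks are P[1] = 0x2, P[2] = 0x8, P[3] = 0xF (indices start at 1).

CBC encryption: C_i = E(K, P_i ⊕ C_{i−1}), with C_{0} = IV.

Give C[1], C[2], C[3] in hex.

C[1] = 0x9, C[2] = 0x4, C[3] = 0xE

C[1]: P[1] ⊕ 0xE = 0xC; E(K, 0xC) = 0x9.
C[2]: P[2] ⊕ 0x9 = 0x1; E(K, 0x1) = 0x4.
C[3]: P[3] ⊕ 0x4 = 0xB; E(K, 0xB) = 0xE.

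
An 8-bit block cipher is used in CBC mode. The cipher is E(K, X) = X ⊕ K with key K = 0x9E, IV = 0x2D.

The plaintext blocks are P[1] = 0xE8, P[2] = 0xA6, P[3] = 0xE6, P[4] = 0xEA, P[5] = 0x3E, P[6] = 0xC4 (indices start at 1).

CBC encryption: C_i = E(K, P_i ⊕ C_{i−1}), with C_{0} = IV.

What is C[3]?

C[1]: P[1] ⊕ 0x2D = 0xC5; E(K, 0xC5) = 0x5B.
C[2]: P[2] ⊕ 0x5B = 0xFD; E(K, 0xFD) = 0x63.
C[3]: P[3] ⊕ 0x63 = 0x85; E(K, 0x85) = 0x1B.

C[3] = 0x1B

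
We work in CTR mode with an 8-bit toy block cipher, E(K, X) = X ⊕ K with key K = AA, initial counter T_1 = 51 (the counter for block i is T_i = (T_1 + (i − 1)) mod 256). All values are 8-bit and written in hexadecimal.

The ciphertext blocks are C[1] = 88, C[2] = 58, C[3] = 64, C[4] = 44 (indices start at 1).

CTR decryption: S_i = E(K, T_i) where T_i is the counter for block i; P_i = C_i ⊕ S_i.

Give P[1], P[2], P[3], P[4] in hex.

P[1]: T = 51, S = E(K, T) = FB; 88 ⊕ FB = 73.
P[2]: T = 52, S = E(K, T) = F8; 58 ⊕ F8 = A0.
P[3]: T = 53, S = E(K, T) = F9; 64 ⊕ F9 = 9D.
P[4]: T = 54, S = E(K, T) = FE; 44 ⊕ FE = BA.

P[1] = 73, P[2] = A0, P[3] = 9D, P[4] = BA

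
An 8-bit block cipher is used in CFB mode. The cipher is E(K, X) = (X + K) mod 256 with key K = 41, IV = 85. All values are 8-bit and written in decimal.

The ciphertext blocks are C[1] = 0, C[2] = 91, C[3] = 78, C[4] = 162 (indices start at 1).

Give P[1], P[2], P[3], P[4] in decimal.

CFB decryption: P_i = C_i ⊕ E(K, C_{i−1}), with C_{0} = IV.
P[1]: E(K, 85) = 126; 0 ⊕ 126 = 126.
P[2]: E(K, 0) = 41; 91 ⊕ 41 = 114.
P[3]: E(K, 91) = 132; 78 ⊕ 132 = 202.
P[4]: E(K, 78) = 119; 162 ⊕ 119 = 213.

P[1] = 126, P[2] = 114, P[3] = 202, P[4] = 213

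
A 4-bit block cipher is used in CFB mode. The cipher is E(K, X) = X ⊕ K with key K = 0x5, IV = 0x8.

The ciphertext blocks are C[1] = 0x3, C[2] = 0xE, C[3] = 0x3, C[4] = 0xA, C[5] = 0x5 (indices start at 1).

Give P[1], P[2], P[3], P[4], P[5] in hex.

CFB decryption: P_i = C_i ⊕ E(K, C_{i−1}), with C_{0} = IV.
P[1]: E(K, 0x8) = 0xD; 0x3 ⊕ 0xD = 0xE.
P[2]: E(K, 0x3) = 0x6; 0xE ⊕ 0x6 = 0x8.
P[3]: E(K, 0xE) = 0xB; 0x3 ⊕ 0xB = 0x8.
P[4]: E(K, 0x3) = 0x6; 0xA ⊕ 0x6 = 0xC.
P[5]: E(K, 0xA) = 0xF; 0x5 ⊕ 0xF = 0xA.

P[1] = 0xE, P[2] = 0x8, P[3] = 0x8, P[4] = 0xC, P[5] = 0xA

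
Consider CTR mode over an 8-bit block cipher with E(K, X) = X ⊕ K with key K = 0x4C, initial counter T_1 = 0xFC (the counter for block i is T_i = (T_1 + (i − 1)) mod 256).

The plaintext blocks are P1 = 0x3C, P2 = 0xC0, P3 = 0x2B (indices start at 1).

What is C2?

C2 = 0x71

CTR encryption: S_i = E(K, T_i) where T_i is the counter for block i; C_i = P_i ⊕ S_i.
C1: T = 0xFC, S = E(K, T) = 0xB0; 0x3C ⊕ 0xB0 = 0x8C.
C2: T = 0xFD, S = E(K, T) = 0xB1; 0xC0 ⊕ 0xB1 = 0x71.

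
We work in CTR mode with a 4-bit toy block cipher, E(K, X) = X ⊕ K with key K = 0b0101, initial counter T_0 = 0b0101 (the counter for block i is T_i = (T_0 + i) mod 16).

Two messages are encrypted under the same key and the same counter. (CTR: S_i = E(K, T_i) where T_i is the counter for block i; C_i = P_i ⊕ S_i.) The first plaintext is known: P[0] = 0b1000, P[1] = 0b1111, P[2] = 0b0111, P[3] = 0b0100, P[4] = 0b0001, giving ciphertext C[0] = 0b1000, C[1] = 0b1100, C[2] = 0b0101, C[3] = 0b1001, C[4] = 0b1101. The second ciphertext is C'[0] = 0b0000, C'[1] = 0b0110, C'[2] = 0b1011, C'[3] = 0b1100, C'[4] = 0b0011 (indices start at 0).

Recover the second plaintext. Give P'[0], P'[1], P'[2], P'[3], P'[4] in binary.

In CTR with a reused counter, both messages share the same keystream S_i, so C_i ⊕ C'_i = P_i ⊕ P'_i and thus P'_i = P_i ⊕ C_i ⊕ C'_i.
P'[0]: 0b1000 ⊕ 0b1000 ⊕ 0b0000 = 0b0000.
P'[1]: 0b1111 ⊕ 0b1100 ⊕ 0b0110 = 0b0101.
P'[2]: 0b0111 ⊕ 0b0101 ⊕ 0b1011 = 0b1001.
P'[3]: 0b0100 ⊕ 0b1001 ⊕ 0b1100 = 0b0001.
P'[4]: 0b0001 ⊕ 0b1101 ⊕ 0b0011 = 0b1111.

P'[0] = 0b0000, P'[1] = 0b0101, P'[2] = 0b1001, P'[3] = 0b0001, P'[4] = 0b1111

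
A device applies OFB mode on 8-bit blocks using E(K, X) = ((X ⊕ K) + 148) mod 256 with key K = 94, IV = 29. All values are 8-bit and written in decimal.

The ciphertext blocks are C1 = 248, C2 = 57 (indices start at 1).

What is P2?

OFB decryption: S_i = E(K, S_{i−1}) with S_{0} = IV; P_i = C_i ⊕ S_i.
P1: S = E(K, 29) = 215; 248 ⊕ 215 = 47.
P2: S = E(K, 215) = 29; 57 ⊕ 29 = 36.

P2 = 36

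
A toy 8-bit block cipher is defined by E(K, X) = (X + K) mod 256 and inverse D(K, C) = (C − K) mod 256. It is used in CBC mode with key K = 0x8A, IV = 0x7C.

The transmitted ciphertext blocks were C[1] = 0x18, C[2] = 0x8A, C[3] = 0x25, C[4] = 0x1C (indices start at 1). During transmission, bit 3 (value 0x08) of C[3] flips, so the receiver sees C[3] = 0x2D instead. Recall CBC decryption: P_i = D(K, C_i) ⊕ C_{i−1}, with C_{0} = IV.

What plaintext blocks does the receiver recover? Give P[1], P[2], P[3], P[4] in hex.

Only C[3] changed, to 0x2D. In CBC, a change in C_i garbles P_i and flips the same bit in P_{i+1}. Decrypting the received ciphertext:
P[1]: D(K, 0x18) = 0x8E; 0x8E ⊕ 0x7C = 0xF2.
P[2]: D(K, 0x8A) = 0x00; 0x00 ⊕ 0x18 = 0x18.
P[3]: D(K, 0x2D) = 0xA3; 0xA3 ⊕ 0x8A = 0x29.
P[4]: D(K, 0x1C) = 0x92; 0x92 ⊕ 0x2D = 0xBF.
Blocks that differ from the original plaintext: P[3], P[4].

P[1] = 0xF2, P[2] = 0x18, P[3] = 0x29, P[4] = 0xBF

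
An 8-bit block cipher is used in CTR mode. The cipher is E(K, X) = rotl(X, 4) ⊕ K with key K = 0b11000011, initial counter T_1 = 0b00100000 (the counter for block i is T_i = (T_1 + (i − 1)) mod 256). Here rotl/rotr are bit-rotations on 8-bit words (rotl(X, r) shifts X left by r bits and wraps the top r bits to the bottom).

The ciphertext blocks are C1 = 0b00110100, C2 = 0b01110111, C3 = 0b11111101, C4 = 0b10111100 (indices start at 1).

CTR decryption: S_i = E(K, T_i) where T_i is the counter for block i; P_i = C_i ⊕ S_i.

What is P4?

P4: T = 0b00100011, S = E(K, T) = 0b11110001; 0b10111100 ⊕ 0b11110001 = 0b01001101.

P4 = 0b01001101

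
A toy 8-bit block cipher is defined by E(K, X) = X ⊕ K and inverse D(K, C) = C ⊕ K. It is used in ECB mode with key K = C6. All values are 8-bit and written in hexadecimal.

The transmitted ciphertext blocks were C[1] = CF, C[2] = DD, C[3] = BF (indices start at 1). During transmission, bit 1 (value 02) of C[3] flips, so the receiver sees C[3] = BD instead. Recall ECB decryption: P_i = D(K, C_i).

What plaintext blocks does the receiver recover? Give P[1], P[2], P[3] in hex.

Only C[3] changed, to BD. In ECB, a change in C_i affects only P_i. Decrypting the received ciphertext:
P[1]: D(K, CF) = 09.
P[2]: D(K, DD) = 1B.
P[3]: D(K, BD) = 7B.
Blocks that differ from the original plaintext: P[3].

P[1] = 09, P[2] = 1B, P[3] = 7B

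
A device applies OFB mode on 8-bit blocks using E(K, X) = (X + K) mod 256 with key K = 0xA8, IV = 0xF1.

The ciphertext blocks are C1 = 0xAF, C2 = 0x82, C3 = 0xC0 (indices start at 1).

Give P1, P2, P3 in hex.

P1 = 0x36, P2 = 0xC3, P3 = 0x29

OFB decryption: S_i = E(K, S_{i−1}) with S_{0} = IV; P_i = C_i ⊕ S_i.
P1: S = E(K, 0xF1) = 0x99; 0xAF ⊕ 0x99 = 0x36.
P2: S = E(K, 0x99) = 0x41; 0x82 ⊕ 0x41 = 0xC3.
P3: S = E(K, 0x41) = 0xE9; 0xC0 ⊕ 0xE9 = 0x29.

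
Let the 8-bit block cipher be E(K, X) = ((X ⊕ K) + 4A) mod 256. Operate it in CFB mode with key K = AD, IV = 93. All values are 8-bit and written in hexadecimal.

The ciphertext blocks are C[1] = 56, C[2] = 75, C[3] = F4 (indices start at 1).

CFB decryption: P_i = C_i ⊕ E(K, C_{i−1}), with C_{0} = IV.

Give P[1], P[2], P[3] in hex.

P[1]: E(K, 93) = 88; 56 ⊕ 88 = DE.
P[2]: E(K, 56) = 45; 75 ⊕ 45 = 30.
P[3]: E(K, 75) = 22; F4 ⊕ 22 = D6.

P[1] = DE, P[2] = 30, P[3] = D6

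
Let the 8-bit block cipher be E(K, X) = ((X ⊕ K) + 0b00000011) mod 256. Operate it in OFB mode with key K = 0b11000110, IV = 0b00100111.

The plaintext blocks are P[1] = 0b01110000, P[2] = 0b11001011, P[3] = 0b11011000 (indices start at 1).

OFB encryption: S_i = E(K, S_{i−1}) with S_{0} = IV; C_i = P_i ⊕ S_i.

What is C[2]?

C[1]: S = E(K, 0b00100111) = 0b11100100; 0b01110000 ⊕ 0b11100100 = 0b10010100.
C[2]: S = E(K, 0b11100100) = 0b00100101; 0b11001011 ⊕ 0b00100101 = 0b11101110.

C[2] = 0b11101110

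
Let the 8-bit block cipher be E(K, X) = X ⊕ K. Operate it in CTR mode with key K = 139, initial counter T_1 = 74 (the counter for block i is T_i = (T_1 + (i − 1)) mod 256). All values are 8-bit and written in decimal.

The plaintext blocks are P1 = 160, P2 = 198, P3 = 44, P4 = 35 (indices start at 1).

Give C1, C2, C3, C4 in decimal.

CTR encryption: S_i = E(K, T_i) where T_i is the counter for block i; C_i = P_i ⊕ S_i.
C1: T = 74, S = E(K, T) = 193; 160 ⊕ 193 = 97.
C2: T = 75, S = E(K, T) = 192; 198 ⊕ 192 = 6.
C3: T = 76, S = E(K, T) = 199; 44 ⊕ 199 = 235.
C4: T = 77, S = E(K, T) = 198; 35 ⊕ 198 = 229.

C1 = 97, C2 = 6, C3 = 235, C4 = 229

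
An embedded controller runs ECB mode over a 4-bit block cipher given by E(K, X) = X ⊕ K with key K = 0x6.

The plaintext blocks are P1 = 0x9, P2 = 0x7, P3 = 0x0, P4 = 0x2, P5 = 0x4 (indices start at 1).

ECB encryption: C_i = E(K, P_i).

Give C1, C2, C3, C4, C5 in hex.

C1: E(K, 0x9) = 0xF.
C2: E(K, 0x7) = 0x1.
C3: E(K, 0x0) = 0x6.
C4: E(K, 0x2) = 0x4.
C5: E(K, 0x4) = 0x2.

C1 = 0xF, C2 = 0x1, C3 = 0x6, C4 = 0x4, C5 = 0x2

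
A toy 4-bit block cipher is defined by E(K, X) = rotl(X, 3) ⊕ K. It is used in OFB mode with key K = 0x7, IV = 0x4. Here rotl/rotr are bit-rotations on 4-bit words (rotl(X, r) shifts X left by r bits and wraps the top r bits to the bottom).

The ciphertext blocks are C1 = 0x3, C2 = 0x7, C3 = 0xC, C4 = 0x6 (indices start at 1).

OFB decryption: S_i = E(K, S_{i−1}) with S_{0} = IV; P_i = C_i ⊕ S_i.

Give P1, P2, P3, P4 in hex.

P1 = 0x6, P2 = 0xA, P3 = 0x5, P4 = 0xD

P1: S = E(K, 0x4) = 0x5; 0x3 ⊕ 0x5 = 0x6.
P2: S = E(K, 0x5) = 0xD; 0x7 ⊕ 0xD = 0xA.
P3: S = E(K, 0xD) = 0x9; 0xC ⊕ 0x9 = 0x5.
P4: S = E(K, 0x9) = 0xB; 0x6 ⊕ 0xB = 0xD.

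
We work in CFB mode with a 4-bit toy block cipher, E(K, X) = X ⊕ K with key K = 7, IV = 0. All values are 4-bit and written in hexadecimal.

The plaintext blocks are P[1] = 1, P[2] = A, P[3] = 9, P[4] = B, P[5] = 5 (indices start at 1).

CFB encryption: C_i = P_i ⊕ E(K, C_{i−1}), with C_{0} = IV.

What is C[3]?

C[3] = 5

C[1]: E(K, 0) = 7; 1 ⊕ 7 = 6.
C[2]: E(K, 6) = 1; A ⊕ 1 = B.
C[3]: E(K, B) = C; 9 ⊕ C = 5.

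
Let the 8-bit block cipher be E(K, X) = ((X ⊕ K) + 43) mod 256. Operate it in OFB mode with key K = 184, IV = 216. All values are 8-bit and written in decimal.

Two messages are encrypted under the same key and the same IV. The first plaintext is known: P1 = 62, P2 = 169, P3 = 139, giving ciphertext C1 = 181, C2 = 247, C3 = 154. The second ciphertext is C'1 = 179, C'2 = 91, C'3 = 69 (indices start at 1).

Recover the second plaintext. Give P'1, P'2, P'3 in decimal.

P'1 = 56, P'2 = 5, P'3 = 84

In OFB with a reused IV, both messages share the same keystream S_i, so C_i ⊕ C'_i = P_i ⊕ P'_i and thus P'_i = P_i ⊕ C_i ⊕ C'_i.
P'1: 62 ⊕ 181 ⊕ 179 = 56.
P'2: 169 ⊕ 247 ⊕ 91 = 5.
P'3: 139 ⊕ 154 ⊕ 69 = 84.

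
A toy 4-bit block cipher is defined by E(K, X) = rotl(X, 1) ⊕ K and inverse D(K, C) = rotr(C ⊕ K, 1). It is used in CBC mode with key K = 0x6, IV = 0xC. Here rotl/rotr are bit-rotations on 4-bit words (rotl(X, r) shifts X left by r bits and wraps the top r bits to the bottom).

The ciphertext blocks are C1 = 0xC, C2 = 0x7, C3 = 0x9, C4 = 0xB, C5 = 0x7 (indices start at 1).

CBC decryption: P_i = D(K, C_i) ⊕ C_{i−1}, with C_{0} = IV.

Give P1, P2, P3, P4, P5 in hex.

P1: D(K, 0xC) = 0x5; 0x5 ⊕ 0xC = 0x9.
P2: D(K, 0x7) = 0x8; 0x8 ⊕ 0xC = 0x4.
P3: D(K, 0x9) = 0xF; 0xF ⊕ 0x7 = 0x8.
P4: D(K, 0xB) = 0xE; 0xE ⊕ 0x9 = 0x7.
P5: D(K, 0x7) = 0x8; 0x8 ⊕ 0xB = 0x3.

P1 = 0x9, P2 = 0x4, P3 = 0x8, P4 = 0x7, P5 = 0x3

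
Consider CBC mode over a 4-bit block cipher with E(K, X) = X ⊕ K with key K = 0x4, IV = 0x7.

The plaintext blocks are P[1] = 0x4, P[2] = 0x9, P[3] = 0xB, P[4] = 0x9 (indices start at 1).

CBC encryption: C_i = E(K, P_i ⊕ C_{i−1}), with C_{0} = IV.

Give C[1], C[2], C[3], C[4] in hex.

C[1]: P[1] ⊕ 0x7 = 0x3; E(K, 0x3) = 0x7.
C[2]: P[2] ⊕ 0x7 = 0xE; E(K, 0xE) = 0xA.
C[3]: P[3] ⊕ 0xA = 0x1; E(K, 0x1) = 0x5.
C[4]: P[4] ⊕ 0x5 = 0xC; E(K, 0xC) = 0x8.

C[1] = 0x7, C[2] = 0xA, C[3] = 0x5, C[4] = 0x8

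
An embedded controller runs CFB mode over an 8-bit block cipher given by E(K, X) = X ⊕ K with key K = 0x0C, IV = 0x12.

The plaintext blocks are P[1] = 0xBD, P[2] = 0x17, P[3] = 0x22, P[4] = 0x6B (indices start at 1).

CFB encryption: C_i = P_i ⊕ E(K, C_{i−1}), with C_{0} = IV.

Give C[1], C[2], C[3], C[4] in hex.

C[1] = 0xA3, C[2] = 0xB8, C[3] = 0x96, C[4] = 0xF1

C[1]: E(K, 0x12) = 0x1E; 0xBD ⊕ 0x1E = 0xA3.
C[2]: E(K, 0xA3) = 0xAF; 0x17 ⊕ 0xAF = 0xB8.
C[3]: E(K, 0xB8) = 0xB4; 0x22 ⊕ 0xB4 = 0x96.
C[4]: E(K, 0x96) = 0x9A; 0x6B ⊕ 0x9A = 0xF1.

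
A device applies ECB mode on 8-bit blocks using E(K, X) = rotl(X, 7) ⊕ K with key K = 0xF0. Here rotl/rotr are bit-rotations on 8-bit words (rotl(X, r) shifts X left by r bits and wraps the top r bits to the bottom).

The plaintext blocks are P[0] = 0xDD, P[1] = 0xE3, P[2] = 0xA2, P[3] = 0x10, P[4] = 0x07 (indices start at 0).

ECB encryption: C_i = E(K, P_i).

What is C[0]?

C[0] = 0x1E

C[0]: E(K, 0xDD) = 0x1E.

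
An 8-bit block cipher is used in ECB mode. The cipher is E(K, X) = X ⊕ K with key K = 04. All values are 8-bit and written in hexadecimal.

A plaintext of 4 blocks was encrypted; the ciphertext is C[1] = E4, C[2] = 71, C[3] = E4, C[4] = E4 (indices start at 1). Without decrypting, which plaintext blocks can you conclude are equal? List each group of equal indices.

P[1] = P[3] = P[4]

ECB encrypts each block independently with the same key, so equal ciphertext blocks imply equal plaintext blocks.
C[1] = C[3] = C[4] = E4, so P[1] = P[3] = P[4].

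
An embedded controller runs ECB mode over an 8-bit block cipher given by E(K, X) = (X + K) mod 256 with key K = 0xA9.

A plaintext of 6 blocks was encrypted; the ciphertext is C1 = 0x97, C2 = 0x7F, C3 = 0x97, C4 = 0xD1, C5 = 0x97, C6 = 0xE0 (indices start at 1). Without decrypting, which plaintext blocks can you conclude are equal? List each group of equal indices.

ECB encrypts each block independently with the same key, so equal ciphertext blocks imply equal plaintext blocks.
C1 = C3 = C5 = 0x97, so P1 = P3 = P5.

P1 = P3 = P5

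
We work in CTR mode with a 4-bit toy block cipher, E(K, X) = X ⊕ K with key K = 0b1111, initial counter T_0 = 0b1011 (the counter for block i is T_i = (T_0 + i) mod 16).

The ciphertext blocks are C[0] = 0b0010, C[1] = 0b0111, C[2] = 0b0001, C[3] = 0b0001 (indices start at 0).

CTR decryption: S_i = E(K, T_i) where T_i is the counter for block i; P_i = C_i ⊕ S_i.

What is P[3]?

P[3] = 0b0000

P[3]: T = 0b1110, S = E(K, T) = 0b0001; 0b0001 ⊕ 0b0001 = 0b0000.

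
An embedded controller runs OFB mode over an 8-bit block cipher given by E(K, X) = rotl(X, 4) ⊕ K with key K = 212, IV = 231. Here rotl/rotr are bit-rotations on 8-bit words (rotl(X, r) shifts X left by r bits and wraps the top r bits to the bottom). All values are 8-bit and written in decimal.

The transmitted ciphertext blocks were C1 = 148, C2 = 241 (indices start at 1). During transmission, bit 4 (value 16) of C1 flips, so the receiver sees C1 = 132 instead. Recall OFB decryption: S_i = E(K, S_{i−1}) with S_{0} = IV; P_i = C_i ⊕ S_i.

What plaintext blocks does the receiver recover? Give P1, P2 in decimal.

P1 = 46, P2 = 143

Only C1 changed, to 132. In OFB, a change in C_i flips the same bit in P_i only; the keystream is unaffected. Decrypting the received ciphertext:
P1: S = E(K, 231) = 170; 132 ⊕ 170 = 46.
P2: S = E(K, 170) = 126; 241 ⊕ 126 = 143.
Blocks that differ from the original plaintext: P1.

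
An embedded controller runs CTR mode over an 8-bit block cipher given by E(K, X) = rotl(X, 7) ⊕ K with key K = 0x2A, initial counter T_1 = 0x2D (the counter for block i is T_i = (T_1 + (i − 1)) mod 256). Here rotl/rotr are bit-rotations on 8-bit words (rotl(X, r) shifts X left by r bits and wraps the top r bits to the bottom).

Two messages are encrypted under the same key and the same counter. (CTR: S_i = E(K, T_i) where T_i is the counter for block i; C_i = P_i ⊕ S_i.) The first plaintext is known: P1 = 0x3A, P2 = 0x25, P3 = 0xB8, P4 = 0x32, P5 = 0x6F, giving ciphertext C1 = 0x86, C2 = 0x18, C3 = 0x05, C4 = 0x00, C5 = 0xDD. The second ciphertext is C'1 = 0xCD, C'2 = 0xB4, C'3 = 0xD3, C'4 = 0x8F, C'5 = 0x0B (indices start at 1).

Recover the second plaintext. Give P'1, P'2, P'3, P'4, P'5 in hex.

In CTR with a reused counter, both messages share the same keystream S_i, so C_i ⊕ C'_i = P_i ⊕ P'_i and thus P'_i = P_i ⊕ C_i ⊕ C'_i.
P'1: 0x3A ⊕ 0x86 ⊕ 0xCD = 0x71.
P'2: 0x25 ⊕ 0x18 ⊕ 0xB4 = 0x89.
P'3: 0xB8 ⊕ 0x05 ⊕ 0xD3 = 0x6E.
P'4: 0x32 ⊕ 0x00 ⊕ 0x8F = 0xBD.
P'5: 0x6F ⊕ 0xDD ⊕ 0x0B = 0xB9.

P'1 = 0x71, P'2 = 0x89, P'3 = 0x6E, P'4 = 0xBD, P'5 = 0xB9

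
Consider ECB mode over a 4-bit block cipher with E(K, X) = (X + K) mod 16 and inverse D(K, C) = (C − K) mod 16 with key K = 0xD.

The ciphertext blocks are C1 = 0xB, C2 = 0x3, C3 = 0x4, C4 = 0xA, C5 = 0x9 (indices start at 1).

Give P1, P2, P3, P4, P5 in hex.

P1 = 0xE, P2 = 0x6, P3 = 0x7, P4 = 0xD, P5 = 0xC

ECB decryption: P_i = D(K, C_i).
P1: D(K, 0xB) = 0xE.
P2: D(K, 0x3) = 0x6.
P3: D(K, 0x4) = 0x7.
P4: D(K, 0xA) = 0xD.
P5: D(K, 0x9) = 0xC.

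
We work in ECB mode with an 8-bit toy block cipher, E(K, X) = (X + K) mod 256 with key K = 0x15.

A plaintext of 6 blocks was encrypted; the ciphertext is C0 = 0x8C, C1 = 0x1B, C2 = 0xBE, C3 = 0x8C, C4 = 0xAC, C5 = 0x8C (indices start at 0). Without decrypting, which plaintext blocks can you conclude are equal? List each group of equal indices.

ECB encrypts each block independently with the same key, so equal ciphertext blocks imply equal plaintext blocks.
C0 = C3 = C5 = 0x8C, so P0 = P3 = P5.

P0 = P3 = P5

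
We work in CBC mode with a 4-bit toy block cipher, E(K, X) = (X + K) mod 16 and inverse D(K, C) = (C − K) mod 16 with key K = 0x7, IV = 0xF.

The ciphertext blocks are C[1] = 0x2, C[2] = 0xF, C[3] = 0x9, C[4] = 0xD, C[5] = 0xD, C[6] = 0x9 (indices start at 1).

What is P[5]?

P[5] = 0xB

CBC decryption: P_i = D(K, C_i) ⊕ C_{i−1}, with C_{0} = IV.
P[5]: D(K, 0xD) = 0x6; 0x6 ⊕ 0xD = 0xB.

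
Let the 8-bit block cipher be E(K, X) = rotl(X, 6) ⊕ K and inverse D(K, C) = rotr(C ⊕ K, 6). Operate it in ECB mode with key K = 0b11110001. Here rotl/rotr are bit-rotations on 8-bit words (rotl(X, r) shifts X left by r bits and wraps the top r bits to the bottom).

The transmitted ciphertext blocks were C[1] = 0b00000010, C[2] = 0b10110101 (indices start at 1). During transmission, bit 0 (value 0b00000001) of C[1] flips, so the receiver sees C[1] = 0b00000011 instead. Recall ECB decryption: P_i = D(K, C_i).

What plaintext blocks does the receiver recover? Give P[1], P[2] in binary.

Only C[1] changed, to 0b00000011. In ECB, a change in C_i affects only P_i. Decrypting the received ciphertext:
P[1]: D(K, 0b00000011) = 0b11001011.
P[2]: D(K, 0b10110101) = 0b00010001.
Blocks that differ from the original plaintext: P[1].

P[1] = 0b11001011, P[2] = 0b00010001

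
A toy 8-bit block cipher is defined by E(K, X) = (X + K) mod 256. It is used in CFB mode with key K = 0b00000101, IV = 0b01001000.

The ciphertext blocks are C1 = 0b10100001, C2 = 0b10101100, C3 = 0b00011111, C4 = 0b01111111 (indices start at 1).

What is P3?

P3 = 0b10101110

CFB decryption: P_i = C_i ⊕ E(K, C_{i−1}), with C_{0} = IV.
P3: E(K, 0b10101100) = 0b10110001; 0b00011111 ⊕ 0b10110001 = 0b10101110.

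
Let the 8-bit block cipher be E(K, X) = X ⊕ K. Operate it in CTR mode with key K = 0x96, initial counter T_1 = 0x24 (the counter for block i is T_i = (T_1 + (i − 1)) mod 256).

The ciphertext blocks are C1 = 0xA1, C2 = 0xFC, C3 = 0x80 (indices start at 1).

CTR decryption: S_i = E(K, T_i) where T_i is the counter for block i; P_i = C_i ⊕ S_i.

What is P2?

P2: T = 0x25, S = E(K, T) = 0xB3; 0xFC ⊕ 0xB3 = 0x4F.

P2 = 0x4F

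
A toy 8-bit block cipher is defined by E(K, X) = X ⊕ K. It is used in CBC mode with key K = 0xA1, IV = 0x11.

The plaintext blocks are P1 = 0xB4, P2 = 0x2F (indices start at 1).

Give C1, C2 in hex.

C1 = 0x04, C2 = 0x8A

CBC encryption: C_i = E(K, P_i ⊕ C_{i−1}), with C_{0} = IV.
C1: P1 ⊕ 0x11 = 0xA5; E(K, 0xA5) = 0x04.
C2: P2 ⊕ 0x04 = 0x2B; E(K, 0x2B) = 0x8A.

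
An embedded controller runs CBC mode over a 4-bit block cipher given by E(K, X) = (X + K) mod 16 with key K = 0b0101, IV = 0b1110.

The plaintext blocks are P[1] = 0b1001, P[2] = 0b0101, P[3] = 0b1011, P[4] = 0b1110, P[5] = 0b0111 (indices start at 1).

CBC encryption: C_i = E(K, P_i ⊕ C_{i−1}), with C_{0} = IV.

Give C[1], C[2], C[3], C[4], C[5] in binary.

C[1]: P[1] ⊕ 0b1110 = 0b0111; E(K, 0b0111) = 0b1100.
C[2]: P[2] ⊕ 0b1100 = 0b1001; E(K, 0b1001) = 0b1110.
C[3]: P[3] ⊕ 0b1110 = 0b0101; E(K, 0b0101) = 0b1010.
C[4]: P[4] ⊕ 0b1010 = 0b0100; E(K, 0b0100) = 0b1001.
C[5]: P[5] ⊕ 0b1001 = 0b1110; E(K, 0b1110) = 0b0011.

C[1] = 0b1100, C[2] = 0b1110, C[3] = 0b1010, C[4] = 0b1001, C[5] = 0b0011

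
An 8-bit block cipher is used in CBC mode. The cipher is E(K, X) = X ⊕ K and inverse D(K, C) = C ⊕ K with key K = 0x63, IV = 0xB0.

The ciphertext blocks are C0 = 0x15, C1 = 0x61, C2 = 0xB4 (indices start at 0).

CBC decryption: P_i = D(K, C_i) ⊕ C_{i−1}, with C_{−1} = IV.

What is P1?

P1 = 0x17

P1: D(K, 0x61) = 0x02; 0x02 ⊕ 0x15 = 0x17.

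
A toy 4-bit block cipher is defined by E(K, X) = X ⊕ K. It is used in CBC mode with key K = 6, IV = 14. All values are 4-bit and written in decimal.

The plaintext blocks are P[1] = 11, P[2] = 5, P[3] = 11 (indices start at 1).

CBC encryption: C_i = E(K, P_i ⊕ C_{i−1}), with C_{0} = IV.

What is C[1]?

C[1] = 3

C[1]: P[1] ⊕ 14 = 5; E(K, 5) = 3.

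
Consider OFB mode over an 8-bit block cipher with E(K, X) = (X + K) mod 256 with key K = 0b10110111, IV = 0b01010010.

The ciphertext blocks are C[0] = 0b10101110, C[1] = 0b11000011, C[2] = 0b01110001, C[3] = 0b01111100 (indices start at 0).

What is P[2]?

OFB decryption: S_i = E(K, S_{i−1}) with S_{−1} = IV; P_i = C_i ⊕ S_i.
P[0]: S = E(K, 0b01010010) = 0b00001001; 0b10101110 ⊕ 0b00001001 = 0b10100111.
P[1]: S = E(K, 0b00001001) = 0b11000000; 0b11000011 ⊕ 0b11000000 = 0b00000011.
P[2]: S = E(K, 0b11000000) = 0b01110111; 0b01110001 ⊕ 0b01110111 = 0b00000110.

P[2] = 0b00000110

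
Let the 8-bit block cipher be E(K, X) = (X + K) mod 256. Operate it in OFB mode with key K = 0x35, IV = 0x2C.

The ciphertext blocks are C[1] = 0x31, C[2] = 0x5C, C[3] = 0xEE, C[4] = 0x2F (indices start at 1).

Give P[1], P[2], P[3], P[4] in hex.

OFB decryption: S_i = E(K, S_{i−1}) with S_{0} = IV; P_i = C_i ⊕ S_i.
P[1]: S = E(K, 0x2C) = 0x61; 0x31 ⊕ 0x61 = 0x50.
P[2]: S = E(K, 0x61) = 0x96; 0x5C ⊕ 0x96 = 0xCA.
P[3]: S = E(K, 0x96) = 0xCB; 0xEE ⊕ 0xCB = 0x25.
P[4]: S = E(K, 0xCB) = 0x00; 0x2F ⊕ 0x00 = 0x2F.

P[1] = 0x50, P[2] = 0xCA, P[3] = 0x25, P[4] = 0x2F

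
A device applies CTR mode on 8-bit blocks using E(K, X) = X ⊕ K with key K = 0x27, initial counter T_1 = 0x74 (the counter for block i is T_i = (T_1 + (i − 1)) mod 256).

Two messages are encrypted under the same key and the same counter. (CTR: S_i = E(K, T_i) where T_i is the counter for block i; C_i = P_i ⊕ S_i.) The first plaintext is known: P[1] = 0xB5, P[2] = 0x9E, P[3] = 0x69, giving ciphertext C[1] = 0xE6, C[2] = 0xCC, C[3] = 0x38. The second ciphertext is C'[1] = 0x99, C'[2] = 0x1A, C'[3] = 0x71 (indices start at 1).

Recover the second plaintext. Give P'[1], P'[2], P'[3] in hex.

P'[1] = 0xCA, P'[2] = 0x48, P'[3] = 0x20

In CTR with a reused counter, both messages share the same keystream S_i, so C_i ⊕ C'_i = P_i ⊕ P'_i and thus P'_i = P_i ⊕ C_i ⊕ C'_i.
P'[1]: 0xB5 ⊕ 0xE6 ⊕ 0x99 = 0xCA.
P'[2]: 0x9E ⊕ 0xCC ⊕ 0x1A = 0x48.
P'[3]: 0x69 ⊕ 0x38 ⊕ 0x71 = 0x20.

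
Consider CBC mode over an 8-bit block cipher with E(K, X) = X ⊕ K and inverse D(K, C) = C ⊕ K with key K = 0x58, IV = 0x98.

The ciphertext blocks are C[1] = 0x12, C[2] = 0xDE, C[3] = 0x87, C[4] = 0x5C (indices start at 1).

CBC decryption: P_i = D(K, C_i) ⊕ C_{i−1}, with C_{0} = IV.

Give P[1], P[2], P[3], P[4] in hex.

P[1]: D(K, 0x12) = 0x4A; 0x4A ⊕ 0x98 = 0xD2.
P[2]: D(K, 0xDE) = 0x86; 0x86 ⊕ 0x12 = 0x94.
P[3]: D(K, 0x87) = 0xDF; 0xDF ⊕ 0xDE = 0x01.
P[4]: D(K, 0x5C) = 0x04; 0x04 ⊕ 0x87 = 0x83.

P[1] = 0xD2, P[2] = 0x94, P[3] = 0x01, P[4] = 0x83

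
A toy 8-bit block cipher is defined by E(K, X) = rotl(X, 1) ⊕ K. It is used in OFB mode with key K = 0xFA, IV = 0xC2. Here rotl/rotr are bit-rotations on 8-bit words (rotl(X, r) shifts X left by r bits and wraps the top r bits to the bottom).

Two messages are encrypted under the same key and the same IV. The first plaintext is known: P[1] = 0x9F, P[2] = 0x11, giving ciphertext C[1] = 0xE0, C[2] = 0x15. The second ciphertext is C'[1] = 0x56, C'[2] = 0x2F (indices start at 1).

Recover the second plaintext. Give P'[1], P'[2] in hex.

In OFB with a reused IV, both messages share the same keystream S_i, so C_i ⊕ C'_i = P_i ⊕ P'_i and thus P'_i = P_i ⊕ C_i ⊕ C'_i.
P'[1]: 0x9F ⊕ 0xE0 ⊕ 0x56 = 0x29.
P'[2]: 0x11 ⊕ 0x15 ⊕ 0x2F = 0x2B.

P'[1] = 0x29, P'[2] = 0x2B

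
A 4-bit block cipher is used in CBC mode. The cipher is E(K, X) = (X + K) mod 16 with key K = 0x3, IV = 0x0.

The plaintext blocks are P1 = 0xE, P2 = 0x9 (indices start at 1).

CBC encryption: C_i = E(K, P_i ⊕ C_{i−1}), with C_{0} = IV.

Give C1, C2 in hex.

C1 = 0x1, C2 = 0xB

C1: P1 ⊕ 0x0 = 0xE; E(K, 0xE) = 0x1.
C2: P2 ⊕ 0x1 = 0x8; E(K, 0x8) = 0xB.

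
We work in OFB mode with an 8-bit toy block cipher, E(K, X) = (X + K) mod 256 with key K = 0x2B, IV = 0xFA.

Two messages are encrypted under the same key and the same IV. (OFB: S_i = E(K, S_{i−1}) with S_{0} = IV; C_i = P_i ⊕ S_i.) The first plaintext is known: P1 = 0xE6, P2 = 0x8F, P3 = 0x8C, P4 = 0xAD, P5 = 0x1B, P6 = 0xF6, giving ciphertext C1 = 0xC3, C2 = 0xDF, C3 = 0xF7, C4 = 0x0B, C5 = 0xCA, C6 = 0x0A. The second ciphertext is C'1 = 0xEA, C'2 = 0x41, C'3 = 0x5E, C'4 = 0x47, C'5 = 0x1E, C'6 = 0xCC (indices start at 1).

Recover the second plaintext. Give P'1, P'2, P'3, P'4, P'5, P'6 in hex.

In OFB with a reused IV, both messages share the same keystream S_i, so C_i ⊕ C'_i = P_i ⊕ P'_i and thus P'_i = P_i ⊕ C_i ⊕ C'_i.
P'1: 0xE6 ⊕ 0xC3 ⊕ 0xEA = 0xCF.
P'2: 0x8F ⊕ 0xDF ⊕ 0x41 = 0x11.
P'3: 0x8C ⊕ 0xF7 ⊕ 0x5E = 0x25.
P'4: 0xAD ⊕ 0x0B ⊕ 0x47 = 0xE1.
P'5: 0x1B ⊕ 0xCA ⊕ 0x1E = 0xCF.
P'6: 0xF6 ⊕ 0x0A ⊕ 0xCC = 0x30.

P'1 = 0xCF, P'2 = 0x11, P'3 = 0x25, P'4 = 0xE1, P'5 = 0xCF, P'6 = 0x30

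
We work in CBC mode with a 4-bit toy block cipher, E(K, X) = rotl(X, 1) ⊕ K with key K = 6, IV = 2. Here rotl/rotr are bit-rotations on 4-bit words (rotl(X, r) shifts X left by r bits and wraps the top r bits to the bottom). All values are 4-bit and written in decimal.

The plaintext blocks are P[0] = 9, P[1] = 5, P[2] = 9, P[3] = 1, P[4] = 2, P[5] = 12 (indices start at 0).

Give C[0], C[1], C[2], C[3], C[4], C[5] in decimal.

CBC encryption: C_i = E(K, P_i ⊕ C_{i−1}), with C_{−1} = IV.
C[0]: P[0] ⊕ 2 = 11; E(K, 11) = 1.
C[1]: P[1] ⊕ 1 = 4; E(K, 4) = 14.
C[2]: P[2] ⊕ 14 = 7; E(K, 7) = 8.
C[3]: P[3] ⊕ 8 = 9; E(K, 9) = 5.
C[4]: P[4] ⊕ 5 = 7; E(K, 7) = 8.
C[5]: P[5] ⊕ 8 = 4; E(K, 4) = 14.

C[0] = 1, C[1] = 14, C[2] = 8, C[3] = 5, C[4] = 8, C[5] = 14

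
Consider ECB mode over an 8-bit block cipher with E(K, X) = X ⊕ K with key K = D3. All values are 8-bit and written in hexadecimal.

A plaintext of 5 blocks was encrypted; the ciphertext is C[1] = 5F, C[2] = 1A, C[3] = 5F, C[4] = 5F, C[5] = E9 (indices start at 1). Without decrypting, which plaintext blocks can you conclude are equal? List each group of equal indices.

P[1] = P[3] = P[4]

ECB encrypts each block independently with the same key, so equal ciphertext blocks imply equal plaintext blocks.
C[1] = C[3] = C[4] = 5F, so P[1] = P[3] = P[4].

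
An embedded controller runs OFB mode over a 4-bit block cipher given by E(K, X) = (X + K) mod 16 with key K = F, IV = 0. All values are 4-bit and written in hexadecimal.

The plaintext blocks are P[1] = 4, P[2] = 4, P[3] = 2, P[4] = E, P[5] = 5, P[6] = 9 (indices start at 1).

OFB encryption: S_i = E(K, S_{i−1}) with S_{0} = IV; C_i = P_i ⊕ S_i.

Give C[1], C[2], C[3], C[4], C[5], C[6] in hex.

C[1] = B, C[2] = A, C[3] = F, C[4] = 2, C[5] = E, C[6] = 3

C[1]: S = E(K, 0) = F; 4 ⊕ F = B.
C[2]: S = E(K, F) = E; 4 ⊕ E = A.
C[3]: S = E(K, E) = D; 2 ⊕ D = F.
C[4]: S = E(K, D) = C; E ⊕ C = 2.
C[5]: S = E(K, C) = B; 5 ⊕ B = E.
C[6]: S = E(K, B) = A; 9 ⊕ A = 3.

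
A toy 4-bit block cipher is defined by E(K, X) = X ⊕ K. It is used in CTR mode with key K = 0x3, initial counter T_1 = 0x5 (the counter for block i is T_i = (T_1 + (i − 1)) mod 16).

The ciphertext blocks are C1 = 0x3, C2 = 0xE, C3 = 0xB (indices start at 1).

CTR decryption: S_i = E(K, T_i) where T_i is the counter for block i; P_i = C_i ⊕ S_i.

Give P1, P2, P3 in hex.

P1 = 0x5, P2 = 0xB, P3 = 0xF

P1: T = 0x5, S = E(K, T) = 0x6; 0x3 ⊕ 0x6 = 0x5.
P2: T = 0x6, S = E(K, T) = 0x5; 0xE ⊕ 0x5 = 0xB.
P3: T = 0x7, S = E(K, T) = 0x4; 0xB ⊕ 0x4 = 0xF.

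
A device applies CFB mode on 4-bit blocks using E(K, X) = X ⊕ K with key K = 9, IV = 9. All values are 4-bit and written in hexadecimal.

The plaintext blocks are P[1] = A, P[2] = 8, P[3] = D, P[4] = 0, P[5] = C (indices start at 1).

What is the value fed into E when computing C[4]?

CFB encryption: C_i = P_i ⊕ E(K, C_{i−1}), with C_{0} = IV.
C[1]: E(K, 9) = 0; A ⊕ 0 = A.
C[2]: E(K, A) = 3; 8 ⊕ 3 = B.
C[3]: E(K, B) = 2; D ⊕ 2 = F.
C[4]: E(K, F) = 6; 0 ⊕ 6 = 6.
So the input to E for block [4] is F.

F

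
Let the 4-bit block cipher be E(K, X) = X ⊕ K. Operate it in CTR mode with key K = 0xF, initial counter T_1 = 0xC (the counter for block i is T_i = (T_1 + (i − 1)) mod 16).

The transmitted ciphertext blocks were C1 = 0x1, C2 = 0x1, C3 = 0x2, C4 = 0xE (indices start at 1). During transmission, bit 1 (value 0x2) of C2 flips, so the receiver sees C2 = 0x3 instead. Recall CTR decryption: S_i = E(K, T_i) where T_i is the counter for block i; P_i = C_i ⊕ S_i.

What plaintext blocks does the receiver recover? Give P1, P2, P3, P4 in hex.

P1 = 0x2, P2 = 0x1, P3 = 0x3, P4 = 0xE

Only C2 changed, to 0x3. In CTR, a change in C_i flips the same bit in P_i only; the keystream is unaffected. Decrypting the received ciphertext:
P1: T = 0xC, S = E(K, T) = 0x3; 0x1 ⊕ 0x3 = 0x2.
P2: T = 0xD, S = E(K, T) = 0x2; 0x3 ⊕ 0x2 = 0x1.
P3: T = 0xE, S = E(K, T) = 0x1; 0x2 ⊕ 0x1 = 0x3.
P4: T = 0xF, S = E(K, T) = 0x0; 0xE ⊕ 0x0 = 0xE.
Blocks that differ from the original plaintext: P2.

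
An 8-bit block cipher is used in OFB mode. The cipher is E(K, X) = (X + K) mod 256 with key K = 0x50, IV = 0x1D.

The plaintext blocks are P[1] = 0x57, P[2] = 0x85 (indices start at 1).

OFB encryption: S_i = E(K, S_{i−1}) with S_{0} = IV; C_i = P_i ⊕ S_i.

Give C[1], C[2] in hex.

C[1] = 0x3A, C[2] = 0x38

C[1]: S = E(K, 0x1D) = 0x6D; 0x57 ⊕ 0x6D = 0x3A.
C[2]: S = E(K, 0x6D) = 0xBD; 0x85 ⊕ 0xBD = 0x38.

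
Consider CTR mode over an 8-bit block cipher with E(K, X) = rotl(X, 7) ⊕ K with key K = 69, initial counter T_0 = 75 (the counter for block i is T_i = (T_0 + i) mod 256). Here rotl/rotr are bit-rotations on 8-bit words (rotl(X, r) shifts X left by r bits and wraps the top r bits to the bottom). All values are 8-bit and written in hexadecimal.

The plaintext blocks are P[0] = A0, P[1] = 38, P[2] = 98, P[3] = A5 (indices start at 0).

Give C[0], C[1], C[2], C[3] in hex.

CTR encryption: S_i = E(K, T_i) where T_i is the counter for block i; C_i = P_i ⊕ S_i.
C[0]: T = 75, S = E(K, T) = D3; A0 ⊕ D3 = 73.
C[1]: T = 76, S = E(K, T) = 52; 38 ⊕ 52 = 6A.
C[2]: T = 77, S = E(K, T) = D2; 98 ⊕ D2 = 4A.
C[3]: T = 78, S = E(K, T) = 55; A5 ⊕ 55 = F0.

C[0] = 73, C[1] = 6A, C[2] = 4A, C[3] = F0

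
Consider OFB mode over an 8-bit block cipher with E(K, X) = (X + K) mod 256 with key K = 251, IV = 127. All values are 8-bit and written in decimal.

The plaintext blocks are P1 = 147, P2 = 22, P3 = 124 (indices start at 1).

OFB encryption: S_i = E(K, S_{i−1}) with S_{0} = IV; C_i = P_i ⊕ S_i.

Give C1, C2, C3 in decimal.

C1: S = E(K, 127) = 122; 147 ⊕ 122 = 233.
C2: S = E(K, 122) = 117; 22 ⊕ 117 = 99.
C3: S = E(K, 117) = 112; 124 ⊕ 112 = 12.

C1 = 233, C2 = 99, C3 = 12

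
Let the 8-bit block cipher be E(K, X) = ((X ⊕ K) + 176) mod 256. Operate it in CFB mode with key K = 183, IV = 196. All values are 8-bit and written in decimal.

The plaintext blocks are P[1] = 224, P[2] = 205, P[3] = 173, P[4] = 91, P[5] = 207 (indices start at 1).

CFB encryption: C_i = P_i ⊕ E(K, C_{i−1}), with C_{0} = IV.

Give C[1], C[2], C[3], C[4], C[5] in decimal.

C[1]: E(K, 196) = 35; 224 ⊕ 35 = 195.
C[2]: E(K, 195) = 36; 205 ⊕ 36 = 233.
C[3]: E(K, 233) = 14; 173 ⊕ 14 = 163.
C[4]: E(K, 163) = 196; 91 ⊕ 196 = 159.
C[5]: E(K, 159) = 216; 207 ⊕ 216 = 23.

C[1] = 195, C[2] = 233, C[3] = 163, C[4] = 159, C[5] = 23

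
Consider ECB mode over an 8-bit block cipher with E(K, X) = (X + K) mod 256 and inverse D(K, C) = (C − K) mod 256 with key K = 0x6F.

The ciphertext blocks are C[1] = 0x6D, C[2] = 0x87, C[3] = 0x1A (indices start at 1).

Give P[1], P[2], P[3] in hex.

ECB decryption: P_i = D(K, C_i).
P[1]: D(K, 0x6D) = 0xFE.
P[2]: D(K, 0x87) = 0x18.
P[3]: D(K, 0x1A) = 0xAB.

P[1] = 0xFE, P[2] = 0x18, P[3] = 0xAB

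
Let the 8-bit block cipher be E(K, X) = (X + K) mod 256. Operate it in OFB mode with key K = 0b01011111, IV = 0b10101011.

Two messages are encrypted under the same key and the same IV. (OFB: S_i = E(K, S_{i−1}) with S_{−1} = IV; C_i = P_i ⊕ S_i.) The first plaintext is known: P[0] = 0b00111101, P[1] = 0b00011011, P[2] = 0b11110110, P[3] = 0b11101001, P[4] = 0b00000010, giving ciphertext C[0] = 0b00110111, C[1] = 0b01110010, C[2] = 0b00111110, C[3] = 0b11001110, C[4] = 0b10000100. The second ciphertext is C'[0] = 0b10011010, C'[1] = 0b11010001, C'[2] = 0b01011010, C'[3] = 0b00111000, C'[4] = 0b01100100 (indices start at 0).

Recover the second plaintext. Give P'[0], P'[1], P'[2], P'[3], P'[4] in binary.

In OFB with a reused IV, both messages share the same keystream S_i, so C_i ⊕ C'_i = P_i ⊕ P'_i and thus P'_i = P_i ⊕ C_i ⊕ C'_i.
P'[0]: 0b00111101 ⊕ 0b00110111 ⊕ 0b10011010 = 0b10010000.
P'[1]: 0b00011011 ⊕ 0b01110010 ⊕ 0b11010001 = 0b10111000.
P'[2]: 0b11110110 ⊕ 0b00111110 ⊕ 0b01011010 = 0b10010010.
P'[3]: 0b11101001 ⊕ 0b11001110 ⊕ 0b00111000 = 0b00011111.
P'[4]: 0b00000010 ⊕ 0b10000100 ⊕ 0b01100100 = 0b11100010.

P'[0] = 0b10010000, P'[1] = 0b10111000, P'[2] = 0b10010010, P'[3] = 0b00011111, P'[4] = 0b11100010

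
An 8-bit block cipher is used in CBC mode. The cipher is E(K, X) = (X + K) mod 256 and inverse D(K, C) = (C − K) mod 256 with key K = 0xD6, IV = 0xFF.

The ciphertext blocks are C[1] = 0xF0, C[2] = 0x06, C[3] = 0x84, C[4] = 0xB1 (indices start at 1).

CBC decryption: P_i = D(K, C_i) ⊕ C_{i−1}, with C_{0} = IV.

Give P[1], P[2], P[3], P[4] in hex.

P[1]: D(K, 0xF0) = 0x1A; 0x1A ⊕ 0xFF = 0xE5.
P[2]: D(K, 0x06) = 0x30; 0x30 ⊕ 0xF0 = 0xC0.
P[3]: D(K, 0x84) = 0xAE; 0xAE ⊕ 0x06 = 0xA8.
P[4]: D(K, 0xB1) = 0xDB; 0xDB ⊕ 0x84 = 0x5F.

P[1] = 0xE5, P[2] = 0xC0, P[3] = 0xA8, P[4] = 0x5F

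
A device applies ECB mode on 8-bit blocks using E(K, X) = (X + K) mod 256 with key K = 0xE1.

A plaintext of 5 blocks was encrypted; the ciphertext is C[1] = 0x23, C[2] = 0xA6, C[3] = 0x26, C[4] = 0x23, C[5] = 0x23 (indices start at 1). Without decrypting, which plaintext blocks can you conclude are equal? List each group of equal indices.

P[1] = P[4] = P[5]

ECB encrypts each block independently with the same key, so equal ciphertext blocks imply equal plaintext blocks.
C[1] = C[4] = C[5] = 0x23, so P[1] = P[4] = P[5].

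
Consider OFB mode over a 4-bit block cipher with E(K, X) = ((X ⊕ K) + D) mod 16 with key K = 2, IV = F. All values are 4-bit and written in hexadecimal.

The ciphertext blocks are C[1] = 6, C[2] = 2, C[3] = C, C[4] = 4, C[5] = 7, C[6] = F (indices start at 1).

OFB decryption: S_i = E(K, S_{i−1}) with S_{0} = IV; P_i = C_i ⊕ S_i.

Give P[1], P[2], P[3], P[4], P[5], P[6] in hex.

P[1] = C, P[2] = 7, P[3] = 8, P[4] = 7, P[5] = 9, P[6] = 6

P[1]: S = E(K, F) = A; 6 ⊕ A = C.
P[2]: S = E(K, A) = 5; 2 ⊕ 5 = 7.
P[3]: S = E(K, 5) = 4; C ⊕ 4 = 8.
P[4]: S = E(K, 4) = 3; 4 ⊕ 3 = 7.
P[5]: S = E(K, 3) = E; 7 ⊕ E = 9.
P[6]: S = E(K, E) = 9; F ⊕ 9 = 6.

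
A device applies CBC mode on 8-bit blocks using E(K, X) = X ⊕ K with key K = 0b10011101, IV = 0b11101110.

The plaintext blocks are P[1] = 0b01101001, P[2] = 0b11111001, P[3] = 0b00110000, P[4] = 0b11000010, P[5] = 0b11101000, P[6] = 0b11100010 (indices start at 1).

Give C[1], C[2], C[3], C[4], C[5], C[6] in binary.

CBC encryption: C_i = E(K, P_i ⊕ C_{i−1}), with C_{0} = IV.
C[1]: P[1] ⊕ 0b11101110 = 0b10000111; E(K, 0b10000111) = 0b00011010.
C[2]: P[2] ⊕ 0b00011010 = 0b11100011; E(K, 0b11100011) = 0b01111110.
C[3]: P[3] ⊕ 0b01111110 = 0b01001110; E(K, 0b01001110) = 0b11010011.
C[4]: P[4] ⊕ 0b11010011 = 0b00010001; E(K, 0b00010001) = 0b10001100.
C[5]: P[5] ⊕ 0b10001100 = 0b01100100; E(K, 0b01100100) = 0b11111001.
C[6]: P[6] ⊕ 0b11111001 = 0b00011011; E(K, 0b00011011) = 0b10000110.

C[1] = 0b00011010, C[2] = 0b01111110, C[3] = 0b11010011, C[4] = 0b10001100, C[5] = 0b11111001, C[6] = 0b10000110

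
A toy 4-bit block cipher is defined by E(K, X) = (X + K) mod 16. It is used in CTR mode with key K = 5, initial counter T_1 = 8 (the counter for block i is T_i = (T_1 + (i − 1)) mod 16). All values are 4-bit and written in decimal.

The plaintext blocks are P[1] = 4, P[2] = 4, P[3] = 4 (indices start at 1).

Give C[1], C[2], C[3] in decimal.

C[1] = 9, C[2] = 10, C[3] = 11

CTR encryption: S_i = E(K, T_i) where T_i is the counter for block i; C_i = P_i ⊕ S_i.
C[1]: T = 8, S = E(K, T) = 13; 4 ⊕ 13 = 9.
C[2]: T = 9, S = E(K, T) = 14; 4 ⊕ 14 = 10.
C[3]: T = 10, S = E(K, T) = 15; 4 ⊕ 15 = 11.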